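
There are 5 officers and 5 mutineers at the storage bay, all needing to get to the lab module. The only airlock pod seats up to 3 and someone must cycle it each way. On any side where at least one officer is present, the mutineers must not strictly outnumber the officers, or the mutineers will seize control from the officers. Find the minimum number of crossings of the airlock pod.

Counting alone: each trip to the lab module takes at most 3 across and each return brings at least 1 back, so after t trips out (and t−1 returns) at most 3t − (t−1) of the 10 are across; that first reaches 10 at t = 5, so at least 9 crossings are needed.
The safety rule pushes this higher. Following every safe sequence of crossings, the most of the 10 that can be at the lab module as the airlock pod arrives there on crossing 9 is 9 — never all 10.
So no plan with fewer than 11 crossings exists, and this one achieves 11:
1. 2 mutineers → the lab module.  (the storage bay: 5O 3M; the lab module: 0O 2M)
2. 1 mutineer ← the storage bay.  (the storage bay: 5O 4M; the lab module: 0O 1M)
3. 3 mutineers → the lab module.  (the storage bay: 5O 1M; the lab module: 0O 4M)
4. 1 mutineer ← the storage bay.  (the storage bay: 5O 2M; the lab module: 0O 3M)
5. 3 officers → the lab module.  (the storage bay: 2O 2M; the lab module: 3O 3M)
6. 1 officer and 1 mutineer ← the storage bay.  (the storage bay: 3O 3M; the lab module: 2O 2M)
7. 3 officers → the lab module.  (the storage bay: 0O 3M; the lab module: 5O 2M)
8. 1 mutineer ← the storage bay.  (the storage bay: 0O 4M; the lab module: 5O 1M)
9. 2 mutineers → the lab module.  (the storage bay: 0O 2M; the lab module: 5O 3M)
10. 1 mutineer ← the storage bay.  (the storage bay: 0O 3M; the lab module: 5O 2M)
11. 3 mutineers → the lab module.  (the storage bay: 0O 0M; the lab module: 5O 5M)

11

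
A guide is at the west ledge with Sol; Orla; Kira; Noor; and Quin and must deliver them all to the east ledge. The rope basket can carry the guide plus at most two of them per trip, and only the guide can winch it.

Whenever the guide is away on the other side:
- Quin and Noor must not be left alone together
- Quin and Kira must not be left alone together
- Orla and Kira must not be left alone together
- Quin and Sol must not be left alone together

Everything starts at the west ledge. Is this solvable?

Yes

1. Guide goes to the east ledge with Orla and Quin.
2. Guide goes back to the west ledge alone.
3. Guide goes to the east ledge with Noor and Sol.
4. Guide goes back to the west ledge with Quin.
5. Guide goes to the east ledge with Kira and Quin.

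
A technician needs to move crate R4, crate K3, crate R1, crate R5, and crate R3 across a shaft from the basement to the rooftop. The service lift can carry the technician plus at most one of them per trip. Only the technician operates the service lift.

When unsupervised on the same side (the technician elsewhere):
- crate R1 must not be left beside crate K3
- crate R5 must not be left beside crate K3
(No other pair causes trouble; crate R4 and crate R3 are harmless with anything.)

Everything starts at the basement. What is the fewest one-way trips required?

Counting alone: the technician can take at most 1 across per trip to the rooftop, so moving all 5 needs at least 5 loaded trips out, with a return between consecutive ones — at least 9 crossings.
The safety rule pushes this higher. Following every safe sequence of crossings, the most of the 5 that can be at the rooftop as the service lift arrives there on crossing 9 is 4 — never all 5.
So no plan with fewer than 11 crossings exists, and this one achieves 11:
1. Technician goes to the rooftop with crate K3.  [the basement: crate R1, crate R3, crate R4, crate R5 | the rooftop: crate K3]
2. Technician goes back to the basement alone.  [the basement: crate R1, crate R3, crate R4, crate R5 | the rooftop: crate K3]
3. Technician goes to the rooftop with crate R4.  [the basement: crate R1, crate R3, crate R5 | the rooftop: crate K3, crate R4]
4. Technician goes back to the basement alone.  [the basement: crate R1, crate R3, crate R5 | the rooftop: crate K3, crate R4]
5. Technician goes to the rooftop with crate R1.  [the basement: crate R3, crate R5 | the rooftop: crate K3, crate R1, crate R4]
6. Technician goes back to the basement with crate K3.  [the basement: crate K3, crate R3, crate R5 | the rooftop: crate R1, crate R4]
7. Technician goes to the rooftop with crate R5.  [the basement: crate K3, crate R3 | the rooftop: crate R1, crate R4, crate R5]
8. Technician goes back to the basement alone.  [the basement: crate K3, crate R3 | the rooftop: crate R1, crate R4, crate R5]
9. Technician goes to the rooftop with crate R3.  [the basement: crate K3 | the rooftop: crate R1, crate R3, crate R4, crate R5]
10. Technician goes back to the basement alone.  [the basement: crate K3 | the rooftop: crate R1, crate R3, crate R4, crate R5]
11. Technician goes to the rooftop with crate K3.  [the basement: — | the rooftop: crate K3, crate R1, crate R3, crate R4, crate R5]

11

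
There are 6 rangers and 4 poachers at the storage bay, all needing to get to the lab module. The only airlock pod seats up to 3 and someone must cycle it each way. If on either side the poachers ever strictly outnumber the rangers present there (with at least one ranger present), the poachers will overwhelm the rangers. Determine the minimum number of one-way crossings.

Counting alone: each trip to the lab module takes at most 3 across and each return brings at least 1 back, so after t trips out (and t−1 returns) at most 3t − (t−1) of the 10 are across; that first reaches 10 at t = 5, so at least 9 crossings are needed.
The plan below uses exactly 9 crossings, so it is optimal:
1. 2 poachers → the lab module.  (the storage bay: 6R 2P; the lab module: 0R 2P)
2. 1 poacher ← the storage bay.  (the storage bay: 6R 3P; the lab module: 0R 1P)
3. 3 poachers → the lab module.  (the storage bay: 6R 0P; the lab module: 0R 4P)
4. 1 poacher ← the storage bay.  (the storage bay: 6R 1P; the lab module: 0R 3P)
5. 3 rangers → the lab module.  (the storage bay: 3R 1P; the lab module: 3R 3P)
6. 1 poacher ← the storage bay.  (the storage bay: 3R 2P; the lab module: 3R 2P)
7. 1 ranger and 2 poachers → the lab module.  (the storage bay: 2R 0P; the lab module: 4R 4P)
8. 1 poacher ← the storage bay.  (the storage bay: 2R 1P; the lab module: 4R 3P)
9. 2 rangers and 1 poacher → the lab module.  (the storage bay: 0R 0P; the lab module: 6R 4P)

9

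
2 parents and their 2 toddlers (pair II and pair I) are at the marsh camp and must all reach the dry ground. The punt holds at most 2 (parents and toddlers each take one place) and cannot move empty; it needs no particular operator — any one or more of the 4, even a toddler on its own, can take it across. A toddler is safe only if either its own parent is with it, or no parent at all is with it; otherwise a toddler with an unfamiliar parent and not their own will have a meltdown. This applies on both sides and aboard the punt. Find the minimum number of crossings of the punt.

5

Counting alone: each trip to the dry ground takes at most 2 across and each return brings at least 1 back, so after t trips out (and t−1 returns) at most 2t − (t−1) of the 4 are across; that first reaches 4 at t = 3, so at least 5 crossings are needed.
The plan below uses exactly 5 crossings, so it is optimal:
1. parent II and toddler II cross → the dry ground.
2. parent II crosses ← the marsh camp.
3. parent I and parent II cross → the dry ground.
4. parent I crosses ← the marsh camp.
5. parent I and toddler I cross → the dry ground.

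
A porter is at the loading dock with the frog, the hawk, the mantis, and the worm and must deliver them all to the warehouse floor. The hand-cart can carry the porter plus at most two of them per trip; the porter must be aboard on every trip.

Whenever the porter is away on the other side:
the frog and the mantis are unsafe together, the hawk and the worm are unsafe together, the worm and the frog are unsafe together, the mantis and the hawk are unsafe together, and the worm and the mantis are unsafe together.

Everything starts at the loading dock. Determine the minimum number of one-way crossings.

Counting alone: the porter can take at most 2 across per trip to the warehouse floor, so moving all 4 needs at least 2 loaded trips out, with a return between consecutive ones — at least 3 crossings.
The safety rule pushes this higher. Following every safe sequence of crossings, the most of the 4 that can be at the warehouse floor as the hand-cart arrives there on crossing 3 is 3 — never all 4.
So no plan with fewer than 5 crossings exists, and this one achieves 5:
1. Porter goes to the warehouse floor with the mantis and the worm.
2. Porter goes back to the loading dock with the mantis.
3. Porter goes to the warehouse floor with the frog and the hawk.
4. Porter goes back to the loading dock with the worm.
5. Porter goes to the warehouse floor with the mantis and the worm.

5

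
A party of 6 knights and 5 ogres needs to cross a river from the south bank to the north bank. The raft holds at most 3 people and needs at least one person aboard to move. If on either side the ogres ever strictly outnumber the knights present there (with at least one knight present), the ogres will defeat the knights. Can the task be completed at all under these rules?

Yes

1. 3 ogres → the north bank.  (the south bank: 6K 2O; the north bank: 0K 3O)
2. 1 ogre ← the south bank.  (the south bank: 6K 3O; the north bank: 0K 2O)
3. 3 knights → the north bank.  (the south bank: 3K 3O; the north bank: 3K 2O)
4. 1 knight ← the south bank.  (the south bank: 4K 3O; the north bank: 2K 2O)
5. 2 knights and 1 ogre → the north bank.  (the south bank: 2K 2O; the north bank: 4K 3O)
6. 1 knight ← the south bank.  (the south bank: 3K 2O; the north bank: 3K 3O)
7. 2 knights and 1 ogre → the north bank.  (the south bank: 1K 1O; the north bank: 5K 4O)
8. 1 knight ← the south bank.  (the south bank: 2K 1O; the north bank: 4K 4O)
9. 2 knights and 1 ogre → the north bank.  (the south bank: 0K 0O; the north bank: 6K 5O)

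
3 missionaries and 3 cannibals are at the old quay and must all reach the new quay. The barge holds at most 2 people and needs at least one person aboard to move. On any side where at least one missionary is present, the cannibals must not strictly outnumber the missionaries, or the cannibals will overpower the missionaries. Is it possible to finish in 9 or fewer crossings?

Counting alone: each trip to the new quay takes at most 2 across and each return brings at least 1 back, so after t trips out (and t−1 returns) at most 2t − (t−1) of the 6 are across; that first reaches 6 at t = 5, so at least 9 crossings are needed.
The safety rule pushes this higher. Following every safe sequence of crossings, the most of the 6 that can be at the new quay as the barge arrives there on crossing 9 is 5 — never all 6.
So the move cannot be finished within 9 crossings. (The shortest complete plan takes 11:)
1. 2 cannibals → the new quay.  (the old quay: 3M 1C; the new quay: 0M 2C)
2. 1 cannibal ← the old quay.  (the old quay: 3M 2C; the new quay: 0M 1C)
3. 2 cannibals → the new quay.  (the old quay: 3M 0C; the new quay: 0M 3C)
4. 1 cannibal ← the old quay.  (the old quay: 3M 1C; the new quay: 0M 2C)
5. 2 missionaries → the new quay.  (the old quay: 1M 1C; the new quay: 2M 2C)
6. 1 missionary and 1 cannibal ← the old quay.  (the old quay: 2M 2C; the new quay: 1M 1C)
7. 2 missionaries → the new quay.  (the old quay: 0M 2C; the new quay: 3M 1C)
8. 1 cannibal ← the old quay.  (the old quay: 0M 3C; the new quay: 3M 0C)
9. 2 cannibals → the new quay.  (the old quay: 0M 1C; the new quay: 3M 2C)
10. 1 cannibal ← the old quay.  (the old quay: 0M 2C; the new quay: 3M 1C)
11. 2 cannibals → the new quay.  (the old quay: 0M 0C; the new quay: 3M 3C)

No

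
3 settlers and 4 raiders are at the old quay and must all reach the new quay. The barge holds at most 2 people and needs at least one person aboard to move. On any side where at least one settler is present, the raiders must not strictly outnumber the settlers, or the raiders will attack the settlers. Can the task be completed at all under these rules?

The raiders already outnumber the settlers at the old quay before anyone moves, so the starting position itself is disallowed.

No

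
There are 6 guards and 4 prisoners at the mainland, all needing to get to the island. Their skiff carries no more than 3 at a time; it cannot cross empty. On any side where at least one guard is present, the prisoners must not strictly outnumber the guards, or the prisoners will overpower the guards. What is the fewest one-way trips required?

Counting alone: each trip to the island takes at most 3 across and each return brings at least 1 back, so after t trips out (and t−1 returns) at most 3t − (t−1) of the 10 are across; that first reaches 10 at t = 5, so at least 9 crossings are needed.
The plan below uses exactly 9 crossings, so it is optimal:
1. 2 prisoners → the island.  (the mainland: 6G 2P; the island: 0G 2P)
2. 1 prisoner ← the mainland.  (the mainland: 6G 3P; the island: 0G 1P)
3. 3 prisoners → the island.  (the mainland: 6G 0P; the island: 0G 4P)
4. 1 prisoner ← the mainland.  (the mainland: 6G 1P; the island: 0G 3P)
5. 3 guards → the island.  (the mainland: 3G 1P; the island: 3G 3P)
6. 1 prisoner ← the mainland.  (the mainland: 3G 2P; the island: 3G 2P)
7. 1 guard and 2 prisoners → the island.  (the mainland: 2G 0P; the island: 4G 4P)
8. 1 prisoner ← the mainland.  (the mainland: 2G 1P; the island: 4G 3P)
9. 2 guards and 1 prisoner → the island.  (the mainland: 0G 0P; the island: 6G 4P)

9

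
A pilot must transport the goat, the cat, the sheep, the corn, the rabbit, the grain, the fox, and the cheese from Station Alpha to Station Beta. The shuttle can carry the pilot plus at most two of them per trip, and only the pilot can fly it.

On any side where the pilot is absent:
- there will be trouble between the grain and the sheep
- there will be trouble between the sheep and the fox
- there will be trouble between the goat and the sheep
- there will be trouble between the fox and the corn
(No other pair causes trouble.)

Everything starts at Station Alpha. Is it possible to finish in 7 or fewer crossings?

Counting alone: the pilot can take at most 2 across per trip to Station Beta, so moving all 8 needs at least 4 loaded trips out, with a return between consecutive ones — at least 7 crossings.
The safety rule pushes this higher. Following every safe sequence of crossings, the most of the 8 that can be at Station Beta as the shuttle arrives there on crossing 7 is 7 — never all 8.
So the move cannot be finished within 7 crossings. (The shortest complete plan takes 9:)
1. Pilot goes to Station Beta with the corn and the sheep.
2. Pilot goes back to Station Alpha alone.
3. Pilot goes to Station Beta with the cat.
4. Pilot goes back to Station Alpha alone.
5. Pilot goes to Station Beta with the cheese and the rabbit.
6. Pilot goes back to Station Alpha alone.
7. Pilot goes to Station Beta with the goat and the grain.
8. Pilot goes back to Station Alpha with the sheep.
9. Pilot goes to Station Beta with the fox and the sheep.

No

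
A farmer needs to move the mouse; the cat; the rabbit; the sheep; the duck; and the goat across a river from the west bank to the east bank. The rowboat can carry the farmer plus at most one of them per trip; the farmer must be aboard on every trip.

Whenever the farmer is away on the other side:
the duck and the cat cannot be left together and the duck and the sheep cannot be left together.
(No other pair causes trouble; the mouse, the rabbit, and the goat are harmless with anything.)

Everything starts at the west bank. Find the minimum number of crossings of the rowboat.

13

Counting alone: the farmer can take at most 1 across per trip to the east bank, so moving all 6 needs at least 6 loaded trips out, with a return between consecutive ones — at least 11 crossings.
The safety rule pushes this higher. Following every safe sequence of crossings, the most of the 6 that can be at the east bank as the rowboat arrives there on crossing 11 is 5 — never all 6.
So no plan with fewer than 13 crossings exists, and this one achieves 13:
1. Farmer goes to the east bank with the duck.
2. Farmer goes back to the west bank alone.
3. Farmer goes to the east bank with the mouse.
4. Farmer goes back to the west bank alone.
5. Farmer goes to the east bank with the cat.
6. Farmer goes back to the west bank with the duck.
7. Farmer goes to the east bank with the sheep.
8. Farmer goes back to the west bank alone.
9. Farmer goes to the east bank with the rabbit.
10. Farmer goes back to the west bank alone.
11. Farmer goes to the east bank with the goat.
12. Farmer goes back to the west bank alone.
13. Farmer goes to the east bank with the duck.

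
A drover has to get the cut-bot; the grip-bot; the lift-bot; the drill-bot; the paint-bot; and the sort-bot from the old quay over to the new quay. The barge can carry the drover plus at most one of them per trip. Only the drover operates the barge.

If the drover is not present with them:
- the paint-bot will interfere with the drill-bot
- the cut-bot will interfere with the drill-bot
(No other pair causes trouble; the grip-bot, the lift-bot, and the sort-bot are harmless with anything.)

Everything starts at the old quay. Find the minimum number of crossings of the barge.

13

Counting alone: the drover can take at most 1 across per trip to the new quay, so moving all 6 needs at least 6 loaded trips out, with a return between consecutive ones — at least 11 crossings.
The safety rule pushes this higher. Following every safe sequence of crossings, the most of the 6 that can be at the new quay as the barge arrives there on crossing 11 is 5 — never all 6.
So no plan with fewer than 13 crossings exists, and this one achieves 13:
1. Drover goes to the new quay with the drill-bot.  [the old quay: the cut-bot, the grip-bot, the lift-bot, the paint-bot, the sort-bot | the new quay: the drill-bot]
2. Drover goes back to the old quay alone.  [the old quay: the cut-bot, the grip-bot, the lift-bot, the paint-bot, the sort-bot | the new quay: the drill-bot]
3. Drover goes to the new quay with the cut-bot.  [the old quay: the grip-bot, the lift-bot, the paint-bot, the sort-bot | the new quay: the cut-bot, the drill-bot]
4. Drover goes back to the old quay with the drill-bot.  [the old quay: the drill-bot, the grip-bot, the lift-bot, the paint-bot, the sort-bot | the new quay: the cut-bot]
5. Drover goes to the new quay with the paint-bot.  [the old quay: the drill-bot, the grip-bot, the lift-bot, the sort-bot | the new quay: the cut-bot, the paint-bot]
6. Drover goes back to the old quay alone.  [the old quay: the drill-bot, the grip-bot, the lift-bot, the sort-bot | the new quay: the cut-bot, the paint-bot]
7. Drover goes to the new quay with the grip-bot.  [the old quay: the drill-bot, the lift-bot, the sort-bot | the new quay: the cut-bot, the grip-bot, the paint-bot]
8. Drover goes back to the old quay alone.  [the old quay: the drill-bot, the lift-bot, the sort-bot | the new quay: the cut-bot, the grip-bot, the paint-bot]
9. Drover goes to the new quay with the lift-bot.  [the old quay: the drill-bot, the sort-bot | the new quay: the cut-bot, the grip-bot, the lift-bot, the paint-bot]
10. Drover goes back to the old quay alone.  [the old quay: the drill-bot, the sort-bot | the new quay: the cut-bot, the grip-bot, the lift-bot, the paint-bot]
11. Drover goes to the new quay with the sort-bot.  [the old quay: the drill-bot | the new quay: the cut-bot, the grip-bot, the lift-bot, the paint-bot, the sort-bot]
12. Drover goes back to the old quay alone.  [the old quay: the drill-bot | the new quay: the cut-bot, the grip-bot, the lift-bot, the paint-bot, the sort-bot]
13. Drover goes to the new quay with the drill-bot.  [the old quay: — | the new quay: the cut-bot, the drill-bot, the grip-bot, the lift-bot, the paint-bot, the sort-bot]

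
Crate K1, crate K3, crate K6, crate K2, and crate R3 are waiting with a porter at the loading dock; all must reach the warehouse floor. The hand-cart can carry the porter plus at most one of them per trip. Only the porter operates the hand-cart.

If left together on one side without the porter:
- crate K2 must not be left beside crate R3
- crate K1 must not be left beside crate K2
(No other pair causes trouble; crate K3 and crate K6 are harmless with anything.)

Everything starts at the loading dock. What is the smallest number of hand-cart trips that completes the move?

11

Counting alone: the porter can take at most 1 across per trip to the warehouse floor, so moving all 5 needs at least 5 loaded trips out, with a return between consecutive ones — at least 9 crossings.
The safety rule pushes this higher. Following every safe sequence of crossings, the most of the 5 that can be at the warehouse floor as the hand-cart arrives there on crossing 9 is 4 — never all 5.
So no plan with fewer than 11 crossings exists, and this one achieves 11:
1. Porter goes to the warehouse floor with crate K2.
2. Porter goes back to the loading dock alone.
3. Porter goes to the warehouse floor with crate K1.
4. Porter goes back to the loading dock with crate K2.
5. Porter goes to the warehouse floor with crate R3.
6. Porter goes back to the loading dock alone.
7. Porter goes to the warehouse floor with crate K3.
8. Porter goes back to the loading dock alone.
9. Porter goes to the warehouse floor with crate K6.
10. Porter goes back to the loading dock alone.
11. Porter goes to the warehouse floor with crate K2.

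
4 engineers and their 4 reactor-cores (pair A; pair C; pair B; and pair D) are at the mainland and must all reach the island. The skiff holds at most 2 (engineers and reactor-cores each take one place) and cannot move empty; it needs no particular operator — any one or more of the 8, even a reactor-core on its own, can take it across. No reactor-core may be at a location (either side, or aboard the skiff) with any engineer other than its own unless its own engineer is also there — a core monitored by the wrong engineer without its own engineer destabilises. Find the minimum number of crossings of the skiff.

impossible

Following every safe sequence of crossings from the start, the most of the 8 that can be at the island as the skiff arrives there on crossings 1, 3, 5 is 2, 3, 4 respectively; the best ever achieved is 4 of 8.
From crossing 7 on, no configuration arises that was not already reachable earlier: only 44 distinct safe configurations (who is on which side, and where the skiff is) can ever be reached, none of them has everyone across, and every continuation just revisits them. So no valid plan exists.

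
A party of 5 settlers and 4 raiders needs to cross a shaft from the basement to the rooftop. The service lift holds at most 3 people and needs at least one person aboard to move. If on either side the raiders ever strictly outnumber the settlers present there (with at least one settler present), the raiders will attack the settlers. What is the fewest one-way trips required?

7

Counting alone: each trip to the rooftop takes at most 3 across and each return brings at least 1 back, so after t trips out (and t−1 returns) at most 3t − (t−1) of the 9 are across; that first reaches 9 at t = 4, so at least 7 crossings are needed.
The plan below uses exactly 7 crossings, so it is optimal:
1. 3 raiders → the rooftop.  (the basement: 5S 1R; the rooftop: 0S 3R)
2. 1 raider ← the basement.  (the basement: 5S 2R; the rooftop: 0S 2R)
3. 3 settlers → the rooftop.  (the basement: 2S 2R; the rooftop: 3S 2R)
4. 1 settler ← the basement.  (the basement: 3S 2R; the rooftop: 2S 2R)
5. 2 settlers and 1 raider → the rooftop.  (the basement: 1S 1R; the rooftop: 4S 3R)
6. 1 settler ← the basement.  (the basement: 2S 1R; the rooftop: 3S 3R)
7. 2 settlers and 1 raider → the rooftop.  (the basement: 0S 0R; the rooftop: 5S 4R)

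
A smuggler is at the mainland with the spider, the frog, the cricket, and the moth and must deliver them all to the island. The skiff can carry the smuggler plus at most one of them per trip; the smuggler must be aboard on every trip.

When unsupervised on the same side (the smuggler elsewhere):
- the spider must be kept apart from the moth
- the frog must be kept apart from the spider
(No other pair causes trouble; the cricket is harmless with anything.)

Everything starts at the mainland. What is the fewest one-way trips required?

Counting alone: the smuggler can take at most 1 across per trip to the island, so moving all 4 needs at least 4 loaded trips out, with a return between consecutive ones — at least 7 crossings.
The safety rule pushes this higher. Following every safe sequence of crossings, the most of the 4 that can be at the island as the skiff arrives there on crossing 7 is 3 — never all 4.
So no plan with fewer than 9 crossings exists, and this one achieves 9:
1. Smuggler goes to the island with the spider.
2. Smuggler goes back to the mainland alone.
3. Smuggler goes to the island with the frog.
4. Smuggler goes back to the mainland with the spider.
5. Smuggler goes to the island with the moth.
6. Smuggler goes back to the mainland alone.
7. Smuggler goes to the island with the cricket.
8. Smuggler goes back to the mainland alone.
9. Smuggler goes to the island with the spider.

9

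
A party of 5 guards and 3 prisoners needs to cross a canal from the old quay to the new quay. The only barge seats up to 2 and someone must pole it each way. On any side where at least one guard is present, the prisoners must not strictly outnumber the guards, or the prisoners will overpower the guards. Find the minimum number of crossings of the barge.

13

Counting alone: each trip to the new quay takes at most 2 across and each return brings at least 1 back, so after t trips out (and t−1 returns) at most 2t − (t−1) of the 8 are across; that first reaches 8 at t = 7, so at least 13 crossings are needed.
The plan below uses exactly 13 crossings, so it is optimal:
1. 2 prisoners → the new quay.  (the old quay: 5G 1P; the new quay: 0G 2P)
2. 1 prisoner ← the old quay.  (the old quay: 5G 2P; the new quay: 0G 1P)
3. 2 prisoners → the new quay.  (the old quay: 5G 0P; the new quay: 0G 3P)
4. 1 prisoner ← the old quay.  (the old quay: 5G 1P; the new quay: 0G 2P)
5. 2 guards → the new quay.  (the old quay: 3G 1P; the new quay: 2G 2P)
6. 1 prisoner ← the old quay.  (the old quay: 3G 2P; the new quay: 2G 1P)
7. 1 guard and 1 prisoner → the new quay.  (the old quay: 2G 1P; the new quay: 3G 2P)
8. 1 prisoner ← the old quay.  (the old quay: 2G 2P; the new quay: 3G 1P)
9. 2 prisoners → the new quay.  (the old quay: 2G 0P; the new quay: 3G 3P)
10. 1 prisoner ← the old quay.  (the old quay: 2G 1P; the new quay: 3G 2P)
11. 1 guard and 1 prisoner → the new quay.  (the old quay: 1G 0P; the new quay: 4G 3P)
12. 1 prisoner ← the old quay.  (the old quay: 1G 1P; the new quay: 4G 2P)
13. 1 guard and 1 prisoner → the new quay.  (the old quay: 0G 0P; the new quay: 5G 3P)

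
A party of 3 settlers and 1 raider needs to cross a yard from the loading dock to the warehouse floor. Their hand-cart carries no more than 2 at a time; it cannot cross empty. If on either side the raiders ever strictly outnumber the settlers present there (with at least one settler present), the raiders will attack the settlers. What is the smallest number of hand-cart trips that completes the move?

Counting alone: each trip to the warehouse floor takes at most 2 across and each return brings at least 1 back, so after t trips out (and t−1 returns) at most 2t − (t−1) of the 4 are across; that first reaches 4 at t = 3, so at least 5 crossings are needed.
The plan below uses exactly 5 crossings, so it is optimal:
1. 1 settler and 1 raider → the warehouse floor.  (the loading dock: 2S 0R; the warehouse floor: 1S 1R)
2. 1 raider ← the loading dock.  (the loading dock: 2S 1R; the warehouse floor: 1S 0R)
3. 1 settler and 1 raider → the warehouse floor.  (the loading dock: 1S 0R; the warehouse floor: 2S 1R)
4. 1 raider ← the loading dock.  (the loading dock: 1S 1R; the warehouse floor: 2S 0R)
5. 1 settler and 1 raider → the warehouse floor.  (the loading dock: 0S 0R; the warehouse floor: 3S 1R)

5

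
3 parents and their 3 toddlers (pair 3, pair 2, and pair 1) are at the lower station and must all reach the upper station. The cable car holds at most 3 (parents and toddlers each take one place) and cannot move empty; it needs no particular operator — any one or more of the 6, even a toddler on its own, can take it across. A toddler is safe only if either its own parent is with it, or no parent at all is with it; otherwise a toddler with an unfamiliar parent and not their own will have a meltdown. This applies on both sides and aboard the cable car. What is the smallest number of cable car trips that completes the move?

5

Counting alone: each trip to the upper station takes at most 3 across and each return brings at least 1 back, so after t trips out (and t−1 returns) at most 3t − (t−1) of the 6 are across; that first reaches 6 at t = 3, so at least 5 crossings are needed.
The plan below uses exactly 5 crossings, so it is optimal:
1. parent 3 and toddler 3 cross → the upper station.
2. parent 3 crosses ← the lower station.
3. parent 1, parent 2, and parent 3 cross → the upper station.
4. toddler 3 crosses ← the lower station.
5. toddler 1, toddler 2, and toddler 3 cross → the upper station.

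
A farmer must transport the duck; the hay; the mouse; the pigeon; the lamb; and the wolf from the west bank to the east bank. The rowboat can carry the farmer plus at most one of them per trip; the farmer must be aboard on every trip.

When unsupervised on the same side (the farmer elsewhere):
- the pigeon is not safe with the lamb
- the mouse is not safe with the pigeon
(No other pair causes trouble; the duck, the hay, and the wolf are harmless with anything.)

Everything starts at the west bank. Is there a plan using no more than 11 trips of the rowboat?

Counting alone: the farmer can take at most 1 across per trip to the east bank, so moving all 6 needs at least 6 loaded trips out, with a return between consecutive ones — at least 11 crossings.
The safety rule pushes this higher. Following every safe sequence of crossings, the most of the 6 that can be at the east bank as the rowboat arrives there on crossing 11 is 5 — never all 6.
So the move cannot be finished within 11 crossings. (The shortest complete plan takes 13:)
1. Farmer goes to the east bank with the pigeon.
2. Farmer goes back to the west bank alone.
3. Farmer goes to the east bank with the duck.
4. Farmer goes back to the west bank alone.
5. Farmer goes to the east bank with the hay.
6. Farmer goes back to the west bank alone.
7. Farmer goes to the east bank with the mouse.
8. Farmer goes back to the west bank with the pigeon.
9. Farmer goes to the east bank with the lamb.
10. Farmer goes back to the west bank alone.
11. Farmer goes to the east bank with the wolf.
12. Farmer goes back to the west bank alone.
13. Farmer goes to the east bank with the pigeon.

No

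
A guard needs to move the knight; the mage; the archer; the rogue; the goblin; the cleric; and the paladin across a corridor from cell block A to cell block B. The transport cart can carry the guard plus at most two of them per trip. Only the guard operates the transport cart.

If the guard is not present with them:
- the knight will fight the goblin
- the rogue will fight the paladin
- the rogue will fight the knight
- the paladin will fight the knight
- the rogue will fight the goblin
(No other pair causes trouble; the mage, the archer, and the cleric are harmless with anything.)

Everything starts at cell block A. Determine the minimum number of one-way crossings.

11

Counting alone: the guard can take at most 2 across per trip to cell block B, so moving all 7 needs at least 4 loaded trips out, with a return between consecutive ones — at least 7 crossings.
The safety rule pushes this higher. Following every safe sequence of crossings, the most of the 7 that can be at cell block B as the transport cart arrives there on crossings 7, 9 is 5, 6 respectively — never all 7.
So no plan with fewer than 11 crossings exists, and this one achieves 11:
1. Guard goes to cell block B with the knight and the rogue.
2. Guard goes back to cell block A with the knight.
3. Guard goes to cell block B with the knight and the mage.
4. Guard goes back to cell block A with the knight.
5. Guard goes to cell block B with the archer and the knight.
6. Guard goes back to cell block A with the knight.
7. Guard goes to cell block B with the cleric and the knight.
8. Guard goes back to cell block A with the knight.
9. Guard goes to cell block B with the goblin and the paladin.
10. Guard goes back to cell block A with the rogue.
11. Guard goes to cell block B with the knight and the rogue.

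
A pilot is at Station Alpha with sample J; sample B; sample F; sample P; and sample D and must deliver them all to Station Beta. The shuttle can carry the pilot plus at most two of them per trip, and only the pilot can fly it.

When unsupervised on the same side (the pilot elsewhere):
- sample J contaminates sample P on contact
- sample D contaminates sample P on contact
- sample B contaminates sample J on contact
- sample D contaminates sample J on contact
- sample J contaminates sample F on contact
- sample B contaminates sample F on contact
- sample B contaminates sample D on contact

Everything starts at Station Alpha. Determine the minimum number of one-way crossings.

Whatever the first load, the items left behind include a forbidden pair without the pilot. No opening move is safe, so no plan exists.

impossible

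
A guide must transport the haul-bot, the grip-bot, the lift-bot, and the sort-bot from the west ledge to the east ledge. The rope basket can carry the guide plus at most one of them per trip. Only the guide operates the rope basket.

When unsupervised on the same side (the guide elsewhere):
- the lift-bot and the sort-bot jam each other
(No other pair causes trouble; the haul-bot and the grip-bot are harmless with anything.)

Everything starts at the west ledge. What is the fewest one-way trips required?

Counting alone: the guide can take at most 1 across per trip to the east ledge, so moving all 4 needs at least 4 loaded trips out, with a return between consecutive ones — at least 7 crossings.
The plan below uses exactly 7 crossings, so it is optimal:
1. Guide goes to the east ledge with the lift-bot.
2. Guide goes back to the west ledge alone.
3. Guide goes to the east ledge with the haul-bot.
4. Guide goes back to the west ledge alone.
5. Guide goes to the east ledge with the grip-bot.
6. Guide goes back to the west ledge alone.
7. Guide goes to the east ledge with the sort-bot.

7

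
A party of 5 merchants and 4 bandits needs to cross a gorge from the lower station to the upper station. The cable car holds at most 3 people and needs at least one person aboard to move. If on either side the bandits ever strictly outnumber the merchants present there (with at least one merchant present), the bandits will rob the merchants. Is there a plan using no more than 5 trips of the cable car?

No

Counting alone: each trip to the upper station takes at most 3 across and each return brings at least 1 back, so after t trips out (and t−1 returns) at most 3t − (t−1) of the 9 are across; that first reaches 9 at t = 4, so at least 7 crossings are needed.
Since 5 < 7, 5 crossings cannot be enough. (The shortest complete plan in fact takes 7:)
1. 3 bandits → the upper station.  (the lower station: 5M 1B; the upper station: 0M 3B)
2. 1 bandit ← the lower station.  (the lower station: 5M 2B; the upper station: 0M 2B)
3. 3 merchants → the upper station.  (the lower station: 2M 2B; the upper station: 3M 2B)
4. 1 merchant ← the lower station.  (the lower station: 3M 2B; the upper station: 2M 2B)
5. 2 merchants and 1 bandit → the upper station.  (the lower station: 1M 1B; the upper station: 4M 3B)
6. 1 merchant ← the lower station.  (the lower station: 2M 1B; the upper station: 3M 3B)
7. 2 merchants and 1 bandit → the upper station.  (the lower station: 0M 0B; the upper station: 5M 4B)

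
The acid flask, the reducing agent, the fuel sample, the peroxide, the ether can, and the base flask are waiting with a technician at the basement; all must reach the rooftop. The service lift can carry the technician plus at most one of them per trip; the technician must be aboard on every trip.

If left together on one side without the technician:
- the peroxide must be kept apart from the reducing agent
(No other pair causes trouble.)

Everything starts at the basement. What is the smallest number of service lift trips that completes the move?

11

Counting alone: the technician can take at most 1 across per trip to the rooftop, so moving all 6 needs at least 6 loaded trips out, with a return between consecutive ones — at least 11 crossings.
The plan below uses exactly 11 crossings, so it is optimal:
1. Technician goes to the rooftop with the reducing agent.
2. Technician goes back to the basement alone.
3. Technician goes to the rooftop with the acid flask.
4. Technician goes back to the basement alone.
5. Technician goes to the rooftop with the fuel sample.
6. Technician goes back to the basement alone.
7. Technician goes to the rooftop with the ether can.
8. Technician goes back to the basement alone.
9. Technician goes to the rooftop with the base flask.
10. Technician goes back to the basement alone.
11. Technician goes to the rooftop with the peroxide.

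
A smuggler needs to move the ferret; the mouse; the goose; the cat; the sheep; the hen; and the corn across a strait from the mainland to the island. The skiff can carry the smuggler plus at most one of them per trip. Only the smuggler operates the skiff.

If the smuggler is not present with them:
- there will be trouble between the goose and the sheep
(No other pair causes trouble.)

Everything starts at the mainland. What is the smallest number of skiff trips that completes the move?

Counting alone: the smuggler can take at most 1 across per trip to the island, so moving all 7 needs at least 7 loaded trips out, with a return between consecutive ones — at least 13 crossings.
The plan below uses exactly 13 crossings, so it is optimal:
1. Smuggler goes to the island with the goose.  [the mainland: the cat, the corn, the ferret, the hen, the mouse, the sheep | the island: the goose]
2. Smuggler goes back to the mainland alone.  [the mainland: the cat, the corn, the ferret, the hen, the mouse, the sheep | the island: the goose]
3. Smuggler goes to the island with the ferret.  [the mainland: the cat, the corn, the hen, the mouse, the sheep | the island: the ferret, the goose]
4. Smuggler goes back to the mainland alone.  [the mainland: the cat, the corn, the hen, the mouse, the sheep | the island: the ferret, the goose]
5. Smuggler goes to the island with the mouse.  [the mainland: the cat, the corn, the hen, the sheep | the island: the ferret, the goose, the mouse]
6. Smuggler goes back to the mainland alone.  [the mainland: the cat, the corn, the hen, the sheep | the island: the ferret, the goose, the mouse]
7. Smuggler goes to the island with the cat.  [the mainland: the corn, the hen, the sheep | the island: the cat, the ferret, the goose, the mouse]
8. Smuggler goes back to the mainland alone.  [the mainland: the corn, the hen, the sheep | the island: the cat, the ferret, the goose, the mouse]
9. Smuggler goes to the island with the hen.  [the mainland: the corn, the sheep | the island: the cat, the ferret, the goose, the hen, the mouse]
10. Smuggler goes back to the mainland alone.  [the mainland: the corn, the sheep | the island: the cat, the ferret, the goose, the hen, the mouse]
11. Smuggler goes to the island with the corn.  [the mainland: the sheep | the island: the cat, the corn, the ferret, the goose, the hen, the mouse]
12. Smuggler goes back to the mainland alone.  [the mainland: the sheep | the island: the cat, the corn, the ferret, the goose, the hen, the mouse]
13. Smuggler goes to the island with the sheep.  [the mainland: — | the island: the cat, the corn, the ferret, the goose, the hen, the mouse, the sheep]

13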